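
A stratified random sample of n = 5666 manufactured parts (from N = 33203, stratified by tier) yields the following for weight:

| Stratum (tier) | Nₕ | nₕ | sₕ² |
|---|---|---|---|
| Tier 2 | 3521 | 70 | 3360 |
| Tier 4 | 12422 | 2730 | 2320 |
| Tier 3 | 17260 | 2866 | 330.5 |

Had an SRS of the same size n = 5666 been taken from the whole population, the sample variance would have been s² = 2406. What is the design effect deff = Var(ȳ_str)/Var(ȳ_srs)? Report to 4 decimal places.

1.8396

Var(ȳ_str) = Σ Wₕ²(1−fₕ)sₕ²/nₕ with Wₕ = Nₕ/33203:
  Tier 2: (3521/33203)²·(1−70/3521)·3360/70 = 0.52905104
  Tier 4: (12422/33203)²·(1−2730/12422)·2320/2730 = 0.092805907
  Tier 3: (17260/33203)²·(1−2866/17260)·330.5/2866 = 0.025987405
  → Var(ȳ_str) = 0.64784435.
Var(ȳ_srs) = (1 − 5666/33203)·2406/5666 = 0.35217486.
deff = 0.64784435 / 0.35217486 = 1.8396.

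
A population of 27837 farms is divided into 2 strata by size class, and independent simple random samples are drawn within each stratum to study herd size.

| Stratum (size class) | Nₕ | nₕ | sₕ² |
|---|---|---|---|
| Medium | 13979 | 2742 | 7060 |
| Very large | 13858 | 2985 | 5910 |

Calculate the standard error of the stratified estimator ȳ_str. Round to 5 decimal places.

Var(ȳ_str) = Σₕ Wₕ²(1 − fₕ)sₕ²/nₕ with Wₕ = Nₕ/N, N = 27837.
Medium: Wₕ = 0.50217337; term = 0.50217337²·(1 − 0.19615137)·7060/2742 = 0.52193795.
Very large: Wₕ = 0.49782663; term = 0.49782663²·(1 − 0.21539905)·5910/2985 = 0.38498892.
Sum = 0.90692687.
SE = √(0.90692687) = 0.95233.

0.95233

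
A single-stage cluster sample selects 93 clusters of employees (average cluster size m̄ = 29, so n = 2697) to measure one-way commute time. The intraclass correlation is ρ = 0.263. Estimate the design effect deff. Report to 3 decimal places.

deff = 1 + (29 − 1)·0.263 = 1 + 7.364 = 8.364.

8.364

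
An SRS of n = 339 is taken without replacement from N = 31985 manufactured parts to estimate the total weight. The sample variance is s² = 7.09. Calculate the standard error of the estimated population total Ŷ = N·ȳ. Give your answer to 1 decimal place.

4601.0

Var(Ŷ) = N²·Var(ȳ) = N²·(1 − n/N)·s²/n.
f = 339/31985 = 0.01059872; Var(ȳ) = 0.98940128·7.09/339 = 0.020692788.
Var(Ŷ) = 31985² · 0.020692788 = 2.1169554 × 10^7.
SE(Ŷ) = √(2.1169554 × 10^7) = 4601.0.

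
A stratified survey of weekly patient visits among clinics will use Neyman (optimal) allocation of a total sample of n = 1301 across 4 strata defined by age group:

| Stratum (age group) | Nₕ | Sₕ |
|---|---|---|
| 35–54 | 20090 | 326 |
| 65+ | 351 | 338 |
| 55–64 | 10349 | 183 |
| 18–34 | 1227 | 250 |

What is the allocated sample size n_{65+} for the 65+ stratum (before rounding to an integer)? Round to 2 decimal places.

Neyman allocation: nₕ = n·NₕSₕ / Σⱼ NⱼSⱼ.
Σ NⱼSⱼ = 20090·326 + 351·338 + 10349·183 + 1227·250 = 8.868595 × 10^6.
n_{65+} = 1301·351·338 / (8.868595 × 10^6) = 17.40.

17.40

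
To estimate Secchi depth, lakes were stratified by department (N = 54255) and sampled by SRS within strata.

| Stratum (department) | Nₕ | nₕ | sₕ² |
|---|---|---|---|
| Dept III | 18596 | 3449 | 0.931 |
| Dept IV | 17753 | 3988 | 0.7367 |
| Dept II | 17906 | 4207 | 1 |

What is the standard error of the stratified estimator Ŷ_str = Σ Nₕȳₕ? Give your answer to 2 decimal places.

Var(Ŷ_str) = Σₕ Nₕ²(1 − fₕ)sₕ²/nₕ.
Dept III: 18596²·(1 − 3449/18596)·0.931/3449 = 76033.092.
Dept IV: 17753²·(1 − 3988/17753)·0.7367/3988 = 45142.28.
Dept II: 17906²·(1 − 4207/17906)·1/4207 = 58306.226.
Sum = 179481.6.
SE = √(179481.6) = 423.65.

423.65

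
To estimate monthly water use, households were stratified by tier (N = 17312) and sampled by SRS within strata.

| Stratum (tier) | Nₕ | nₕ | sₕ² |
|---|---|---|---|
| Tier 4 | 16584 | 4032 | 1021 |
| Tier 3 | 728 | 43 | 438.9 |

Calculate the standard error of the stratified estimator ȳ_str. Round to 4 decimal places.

Var(ȳ_str) = Σₕ Wₕ²(1 − fₕ)sₕ²/nₕ with Wₕ = Nₕ/N, N = 17312.
Tier 4: Wₕ = 0.95794824; term = 0.95794824²·(1 − 0.24312590)·1021/4032 = 0.17587858.
Tier 3: Wₕ = 0.04205176; term = 0.04205176²·(1 − 0.05906593)·438.9/43 = 0.016983398.
Sum = 0.19286198.
SE = √(0.19286198) = 0.4392.

0.4392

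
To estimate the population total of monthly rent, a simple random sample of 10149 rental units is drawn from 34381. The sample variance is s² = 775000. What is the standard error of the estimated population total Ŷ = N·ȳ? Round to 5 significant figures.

Var(Ŷ) = N²·Var(ȳ) = N²·(1 − n/N)·s²/n.
f = 10149/34381 = 0.29519211; Var(ȳ) = 0.70480789·775000/10149 = 53.820683.
Var(Ŷ) = 34381² · 53.820683 = 6.3618908 × 10^10.
SE(Ŷ) = √(6.3618908 × 10^10) = 252230.

252230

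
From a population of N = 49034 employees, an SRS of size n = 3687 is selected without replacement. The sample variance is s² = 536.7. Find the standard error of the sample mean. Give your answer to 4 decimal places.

Under SRS without replacement, Var(ȳ) = (1 − f)·s²/n with f = n/N = 3687/49034 = 0.07519272.
Var(ȳ) = (1 − 0.07519272)·536.7/3687 = 0.92480728·0.1455655 = 0.13462003.
SE(ȳ) = √(0.13462003) = 0.3669.

0.3669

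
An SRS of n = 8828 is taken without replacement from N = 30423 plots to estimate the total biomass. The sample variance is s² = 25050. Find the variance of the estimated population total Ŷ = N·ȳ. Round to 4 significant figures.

1.864 × 10^9

Var(Ŷ) = N²·Var(ȳ) = N²·(1 − n/N)·s²/n.
f = 8828/30423 = 0.29017520; Var(ȳ) = 0.70982480·25050/8828 = 2.0141721.
Var(Ŷ) = 30423² · 2.0141721 = 1.864235 × 10^9.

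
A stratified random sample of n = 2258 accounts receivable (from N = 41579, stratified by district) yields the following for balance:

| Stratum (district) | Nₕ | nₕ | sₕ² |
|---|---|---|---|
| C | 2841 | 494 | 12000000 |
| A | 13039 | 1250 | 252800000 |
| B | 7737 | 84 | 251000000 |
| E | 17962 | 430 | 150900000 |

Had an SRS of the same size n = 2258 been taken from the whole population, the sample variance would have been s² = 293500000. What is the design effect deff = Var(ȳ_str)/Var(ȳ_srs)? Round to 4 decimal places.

Var(ȳ_str) = Σ Wₕ²(1−fₕ)sₕ²/nₕ with Wₕ = Nₕ/41579:
  C: (2841/41579)²·(1−494/2841)·12000000/494 = 93.689418
  A: (13039/41579)²·(1−1250/13039)·252800000/1250 = 17982.093
  B: (7737/41579)²·(1−84/7737)·251000000/84 = 102341.24
  E: (17962/41579)²·(1−430/17962)·150900000/430 = 63923.252
  → Var(ȳ_str) = 184340.27.
Var(ȳ_srs) = (1 − 2258/41579)·293500000/2258 = 122923.43.
deff = 184340.27 / 122923.43 = 1.4996.

1.4996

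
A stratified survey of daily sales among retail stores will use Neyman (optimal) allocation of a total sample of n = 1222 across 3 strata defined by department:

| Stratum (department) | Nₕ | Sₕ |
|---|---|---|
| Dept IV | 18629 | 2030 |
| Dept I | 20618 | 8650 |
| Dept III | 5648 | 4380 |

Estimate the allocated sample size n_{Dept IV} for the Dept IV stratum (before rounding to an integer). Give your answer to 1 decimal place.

Neyman allocation: nₕ = n·NₕSₕ / Σⱼ NⱼSⱼ.
Σ NⱼSⱼ = 18629·2030 + 20618·8650 + 5648·4380 = 2.4090081 × 10^8.
n_{Dept IV} = 1222·18629·2030 / (2.4090081 × 10^8) = 191.8.

191.8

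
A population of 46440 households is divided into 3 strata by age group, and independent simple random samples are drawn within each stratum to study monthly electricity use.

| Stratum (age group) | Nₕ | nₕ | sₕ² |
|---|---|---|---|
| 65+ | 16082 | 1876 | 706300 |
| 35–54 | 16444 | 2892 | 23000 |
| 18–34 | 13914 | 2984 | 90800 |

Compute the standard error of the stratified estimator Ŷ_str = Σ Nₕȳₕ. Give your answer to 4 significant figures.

304000

Var(Ŷ_str) = Σₕ Nₕ²(1 − fₕ)sₕ²/nₕ.
65+: 16082²·(1 − 1876/16082)·706300/1876 = 8.6013821 × 10^10.
35–54: 16444²·(1 − 2892/16444)·23000/2892 = 1.7723129 × 10^9.
18–34: 13914²·(1 − 2984/13914)·90800/2984 = 4.627636 × 10^9.
Sum = 9.241377 × 10^10.
SE = √(9.241377 × 10^10) = 304000.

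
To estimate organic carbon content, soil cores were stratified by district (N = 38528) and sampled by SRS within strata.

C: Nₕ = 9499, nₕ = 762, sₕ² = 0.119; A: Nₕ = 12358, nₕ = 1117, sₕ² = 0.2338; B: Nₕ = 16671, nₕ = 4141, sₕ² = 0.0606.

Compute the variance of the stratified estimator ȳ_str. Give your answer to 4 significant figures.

Var(ȳ_str) = Σₕ Wₕ²(1 − fₕ)sₕ²/nₕ with Wₕ = Nₕ/N, N = 38528.
C: Wₕ = 0.24654797; term = 0.24654797²·(1 − 0.08021897)·0.119/762 = 8.7313075 × 10^-6.
A: Wₕ = 0.32075374; term = 0.32075374²·(1 − 0.09038679)·0.2338/1117 = 1.9588065 × 10^-5.
B: Wₕ = 0.43269830; term = 0.43269830²·(1 − 0.24839542)·0.0606/4141 = 2.0593359 × 10^-6.
Sum = 3.0378708 × 10^-5.

3.038 × 10^-5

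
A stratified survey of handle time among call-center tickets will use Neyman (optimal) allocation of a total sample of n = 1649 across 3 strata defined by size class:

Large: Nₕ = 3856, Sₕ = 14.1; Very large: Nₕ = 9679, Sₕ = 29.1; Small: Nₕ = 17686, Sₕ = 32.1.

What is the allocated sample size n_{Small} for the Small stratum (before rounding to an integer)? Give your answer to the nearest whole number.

Neyman allocation: nₕ = n·NₕSₕ / Σⱼ NⱼSⱼ.
Σ NⱼSⱼ = 3856·14.1 + 9679·29.1 + 17686·32.1 = 903749.1.
n_{Small} = 1649·17686·32.1 / 903749.1 = 1036.

1036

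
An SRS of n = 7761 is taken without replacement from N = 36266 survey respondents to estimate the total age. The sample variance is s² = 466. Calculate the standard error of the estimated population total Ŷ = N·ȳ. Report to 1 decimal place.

Var(Ŷ) = N²·Var(ȳ) = N²·(1 − n/N)·s²/n.
f = 7761/36266 = 0.21400210; Var(ȳ) = 0.78599790·466/7761 = 0.047194308.
Var(Ŷ) = 36266² · 0.047194308 = 6.2071028 × 10^7.
SE(Ŷ) = √(6.2071028 × 10^7) = 7878.5.

7878.5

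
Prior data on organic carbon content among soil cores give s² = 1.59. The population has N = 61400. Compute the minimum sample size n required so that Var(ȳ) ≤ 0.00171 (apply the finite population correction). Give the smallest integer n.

Without fpc, n₀ = s²/D = 1.59/0.00171 = 929.8246.
With fpc, (1 − n/N)·s²/n ≤ D requires n ≥ n₀/(1 + n₀/N) = 929.8246/(1 + 929.8246/61400) = 915.9537.
Rounding up, n = 916.

916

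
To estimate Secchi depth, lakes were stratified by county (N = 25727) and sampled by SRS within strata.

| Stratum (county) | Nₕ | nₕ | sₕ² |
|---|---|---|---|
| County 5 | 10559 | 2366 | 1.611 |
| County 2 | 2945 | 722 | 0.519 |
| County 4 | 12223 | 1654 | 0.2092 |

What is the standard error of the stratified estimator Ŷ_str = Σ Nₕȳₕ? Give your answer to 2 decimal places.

282.75

Var(Ŷ_str) = Σₕ Nₕ²(1 − fₕ)sₕ²/nₕ.
County 5: 10559²·(1 − 2366/10559)·1.611/2366 = 58904.238.
County 2: 2945²·(1 − 722/2945)·0.519/722 = 4706.0325.
County 4: 12223²·(1 − 1654/12223)·0.2092/1654 = 16339.467.
Sum = 79949.738.
SE = √(79949.738) = 282.75.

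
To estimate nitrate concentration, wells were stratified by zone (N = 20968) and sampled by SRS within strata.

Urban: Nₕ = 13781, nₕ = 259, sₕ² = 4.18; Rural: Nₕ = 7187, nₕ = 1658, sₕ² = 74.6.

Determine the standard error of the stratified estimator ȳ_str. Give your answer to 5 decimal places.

0.10444

Var(ȳ_str) = Σₕ Wₕ²(1 − fₕ)sₕ²/nₕ with Wₕ = Nₕ/N, N = 20968.
Urban: Wₕ = 0.65723960; term = 0.65723960²·(1 − 0.01879399)·4.18/259 = 0.006840442.
Rural: Wₕ = 0.34276040; term = 0.34276040²·(1 − 0.23069431)·74.6/1658 = 0.0040666287.
Sum = 0.010907071.
SE = √(0.010907071) = 0.10444.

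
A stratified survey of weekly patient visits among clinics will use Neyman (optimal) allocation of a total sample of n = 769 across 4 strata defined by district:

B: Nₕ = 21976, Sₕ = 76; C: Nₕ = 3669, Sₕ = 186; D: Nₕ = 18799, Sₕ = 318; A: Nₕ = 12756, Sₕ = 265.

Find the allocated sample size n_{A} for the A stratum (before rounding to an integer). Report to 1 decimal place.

222.0

Neyman allocation: nₕ = n·NₕSₕ / Σⱼ NⱼSⱼ.
Σ NⱼSⱼ = 21976·76 + 3669·186 + 18799·318 + 12756·265 = 1.1711032 × 10^7.
n_{A} = 769·12756·265 / (1.1711032 × 10^7) = 222.0.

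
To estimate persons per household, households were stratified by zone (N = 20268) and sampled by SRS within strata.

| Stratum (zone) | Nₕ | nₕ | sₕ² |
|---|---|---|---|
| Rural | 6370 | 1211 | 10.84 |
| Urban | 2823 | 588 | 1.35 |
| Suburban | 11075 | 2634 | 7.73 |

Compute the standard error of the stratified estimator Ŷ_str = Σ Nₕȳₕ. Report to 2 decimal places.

763.54

Var(Ŷ_str) = Σₕ Nₕ²(1 − fₕ)sₕ²/nₕ.
Rural: 6370²·(1 − 1211/6370)·10.84/1211 = 294164.39.
Urban: 2823²·(1 − 588/2823)·1.35/588 = 14485.879.
Suburban: 11075²·(1 − 2634/11075)·7.73/2634 = 274347.72.
Sum = 582997.99.
SE = √(582997.99) = 763.54.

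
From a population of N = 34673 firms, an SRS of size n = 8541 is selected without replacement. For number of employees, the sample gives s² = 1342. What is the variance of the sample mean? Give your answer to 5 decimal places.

0.11842

Under SRS without replacement, Var(ȳ) = (1 − f)·s²/n with f = n/N = 8541/34673 = 0.24633000.
Var(ȳ) = (1 − 0.24633000)·1342/8541 = 0.75367000·0.15712446 = 0.11841999.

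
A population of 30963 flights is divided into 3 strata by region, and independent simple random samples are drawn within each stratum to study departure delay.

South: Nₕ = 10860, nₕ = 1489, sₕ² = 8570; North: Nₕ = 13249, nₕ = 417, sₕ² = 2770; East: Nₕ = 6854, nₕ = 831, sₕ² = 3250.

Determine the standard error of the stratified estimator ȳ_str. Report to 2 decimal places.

1.40

Var(ȳ_str) = Σₕ Wₕ²(1 − fₕ)sₕ²/nₕ with Wₕ = Nₕ/N, N = 30963.
South: Wₕ = 0.35074121; term = 0.35074121²·(1 − 0.13710866)·8570/1489 = 0.61096428.
North: Wₕ = 0.42789781; term = 0.42789781²·(1 − 0.03147407)·2770/417 = 1.1779724.
East: Wₕ = 0.22136098; term = 0.22136098²·(1 − 0.12124307)·3250/831 = 0.16840432.
Sum = 1.957341.
SE = √(1.957341) = 1.40.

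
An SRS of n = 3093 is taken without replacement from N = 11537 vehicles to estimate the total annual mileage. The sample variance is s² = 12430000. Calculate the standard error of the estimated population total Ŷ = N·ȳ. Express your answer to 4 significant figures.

Var(Ŷ) = N²·Var(ȳ) = N²·(1 − n/N)·s²/n.
f = 3093/11537 = 0.26809396; Var(ȳ) = 0.73190604·12430000/3093 = 2941.3489.
Var(Ŷ) = 11537² · 2941.3489 = 3.9150051 × 10^11.
SE(Ŷ) = √(3.9150051 × 10^11) = 625700.

625700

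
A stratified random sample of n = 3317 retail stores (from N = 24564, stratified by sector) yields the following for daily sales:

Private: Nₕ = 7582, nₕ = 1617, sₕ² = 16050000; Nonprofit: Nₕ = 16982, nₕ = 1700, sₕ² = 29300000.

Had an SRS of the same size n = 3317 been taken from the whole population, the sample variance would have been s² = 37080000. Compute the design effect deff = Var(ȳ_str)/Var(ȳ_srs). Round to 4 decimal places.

0.8436

Var(ȳ_str) = Σ Wₕ²(1−fₕ)sₕ²/nₕ with Wₕ = Nₕ/24564:
  Private: (7582/24564)²·(1−1617/7582)·16050000/1617 = 743.97967
  Nonprofit: (16982/24564)²·(1−1700/16982)·29300000/1700 = 7412.9241
  → Var(ȳ_str) = 8156.9038.
Var(ȳ_srs) = (1 − 3317/24564)·37080000/3317 = 9669.2499.
deff = 8156.9038 / 9669.2499 = 0.8436.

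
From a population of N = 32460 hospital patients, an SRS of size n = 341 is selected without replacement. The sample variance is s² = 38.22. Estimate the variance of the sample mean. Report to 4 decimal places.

0.1109

Under SRS without replacement, Var(ȳ) = (1 − f)·s²/n with f = n/N = 341/32460 = 0.01050524.
Var(ȳ) = (1 − 0.01050524)·38.22/341 = 0.98949476·0.11208211 = 0.11090466.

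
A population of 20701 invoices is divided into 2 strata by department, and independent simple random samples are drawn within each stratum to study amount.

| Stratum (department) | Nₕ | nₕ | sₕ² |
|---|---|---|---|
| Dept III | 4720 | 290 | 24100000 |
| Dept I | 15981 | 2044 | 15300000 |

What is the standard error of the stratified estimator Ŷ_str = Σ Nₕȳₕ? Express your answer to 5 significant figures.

1.8452 × 10^6

Var(Ŷ_str) = Σₕ Nₕ²(1 − fₕ)sₕ²/nₕ.
Dept III: 4720²·(1 − 290/4720)·24100000/290 = 1.7376599 × 10^12.
Dept I: 15981²·(1 − 2044/15981)·15300000/2044 = 1.667185 × 10^12.
Sum = 3.4048449 × 10^12.
SE = √(3.4048449 × 10^12) = 1.8452 × 10^6.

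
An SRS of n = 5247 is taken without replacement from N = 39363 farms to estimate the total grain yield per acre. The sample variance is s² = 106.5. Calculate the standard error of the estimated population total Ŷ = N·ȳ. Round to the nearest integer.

Var(Ŷ) = N²·Var(ȳ) = N²·(1 − n/N)·s²/n.
f = 5247/39363 = 0.13329777; Var(ȳ) = 0.86670223·106.5/5247 = 0.017591726.
Var(Ŷ) = 39363² · 0.017591726 = 2.7257425 × 10^7.
SE(Ŷ) = √(2.7257425 × 10^7) = 5221.

5221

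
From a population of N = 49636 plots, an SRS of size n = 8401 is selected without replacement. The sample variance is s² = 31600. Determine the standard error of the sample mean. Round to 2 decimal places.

1.77

Under SRS without replacement, Var(ȳ) = (1 − f)·s²/n with f = n/N = 8401/49636 = 0.16925216.
Var(ȳ) = (1 − 0.16925216)·31600/8401 = 0.83074784·3.761457 = 3.1248223.
SE(ȳ) = √(3.1248223) = 1.77.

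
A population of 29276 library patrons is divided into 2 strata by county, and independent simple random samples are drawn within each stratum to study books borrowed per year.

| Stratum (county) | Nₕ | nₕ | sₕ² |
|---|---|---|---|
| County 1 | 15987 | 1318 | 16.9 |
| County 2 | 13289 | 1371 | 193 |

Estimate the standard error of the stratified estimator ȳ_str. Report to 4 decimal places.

0.1718

Var(ȳ_str) = Σₕ Wₕ²(1 − fₕ)sₕ²/nₕ with Wₕ = Nₕ/N, N = 29276.
County 1: Wₕ = 0.54607870; term = 0.54607870²·(1 − 0.08244198)·16.9/1318 = 0.0035084501.
County 2: Wₕ = 0.45392130; term = 0.45392130²·(1 − 0.10316803)·193/1371 = 0.026013097.
Sum = 0.029521547.
SE = √(0.029521547) = 0.1718.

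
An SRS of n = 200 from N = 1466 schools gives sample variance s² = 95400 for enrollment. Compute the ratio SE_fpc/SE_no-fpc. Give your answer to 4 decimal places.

f = n/N = 200/1466 = 0.13642565.
SE_no-fpc = √(s²/n) = 21.84033; SE_fpc = √((1−f)s²/n) = 20.295935.
Ratio = √(1−f) = 0.92928701.

0.9293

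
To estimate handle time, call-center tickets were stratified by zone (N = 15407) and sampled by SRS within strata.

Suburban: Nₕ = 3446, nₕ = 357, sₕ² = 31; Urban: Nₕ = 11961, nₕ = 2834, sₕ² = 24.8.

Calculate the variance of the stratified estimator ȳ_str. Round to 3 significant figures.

0.00792

Var(ȳ_str) = Σₕ Wₕ²(1 − fₕ)sₕ²/nₕ with Wₕ = Nₕ/N, N = 15407.
Suburban: Wₕ = 0.22366457; term = 0.22366457²·(1 − 0.10359837)·31/357 = 0.0038939511.
Urban: Wₕ = 0.77633543; term = 0.77633543²·(1 − 0.23693671)·24.8/2834 = 0.0040244933.
Sum = 0.0079184444.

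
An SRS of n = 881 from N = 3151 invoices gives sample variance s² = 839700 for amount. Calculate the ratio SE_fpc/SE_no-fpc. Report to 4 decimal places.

0.8488

f = n/N = 881/3151 = 0.27959378.
SE_no-fpc = √(s²/n) = 30.872665; SE_fpc = √((1−f)s²/n) = 26.203714.
Ratio = √(1−f) = 0.84876747.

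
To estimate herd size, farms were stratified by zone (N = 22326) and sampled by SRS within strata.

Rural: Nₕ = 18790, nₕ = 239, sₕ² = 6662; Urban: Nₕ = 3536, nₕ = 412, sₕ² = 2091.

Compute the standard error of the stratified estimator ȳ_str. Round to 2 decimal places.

4.43

Var(ȳ_str) = Σₕ Wₕ²(1 − fₕ)sₕ²/nₕ with Wₕ = Nₕ/N, N = 22326.
Rural: Wₕ = 0.84161964; term = 0.84161964²·(1 − 0.01271953)·6662/239 = 19.493014.
Urban: Wₕ = 0.15838036; term = 0.15838036²·(1 − 0.11651584)·2091/412 = 0.11247558.
Sum = 19.60549.
SE = √(19.60549) = 4.43.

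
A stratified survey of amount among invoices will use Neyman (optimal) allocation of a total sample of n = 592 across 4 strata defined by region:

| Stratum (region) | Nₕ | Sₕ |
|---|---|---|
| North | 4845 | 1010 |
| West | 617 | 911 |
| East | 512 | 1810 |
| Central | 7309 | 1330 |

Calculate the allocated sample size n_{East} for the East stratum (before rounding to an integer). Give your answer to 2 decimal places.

Neyman allocation: nₕ = n·NₕSₕ / Σⱼ NⱼSⱼ.
Σ NⱼSⱼ = 4845·1010 + 617·911 + 512·1810 + 7309·1330 = 1.6103227 × 10^7.
n_{East} = 592·512·1810 / (1.6103227 × 10^7) = 34.07.

34.07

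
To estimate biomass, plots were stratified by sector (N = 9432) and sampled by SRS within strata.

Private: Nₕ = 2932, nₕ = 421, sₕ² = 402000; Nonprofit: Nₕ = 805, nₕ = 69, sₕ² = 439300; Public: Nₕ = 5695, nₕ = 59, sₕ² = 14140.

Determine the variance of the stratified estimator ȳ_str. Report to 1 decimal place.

Var(ȳ_str) = Σₕ Wₕ²(1 − fₕ)sₕ²/nₕ with Wₕ = Nₕ/N, N = 9432.
Private: Wₕ = 0.31085666; term = 0.31085666²·(1 − 0.14358799)·402000/421 = 79.021824.
Nonprofit: Wₕ = 0.08534775; term = 0.08534775²·(1 − 0.08571429)·439300/69 = 42.401207.
Public: Wₕ = 0.60379559; term = 0.60379559²·(1 − 0.01035996)·14140/59 = 86.467823.
Sum = 207.89085.

207.9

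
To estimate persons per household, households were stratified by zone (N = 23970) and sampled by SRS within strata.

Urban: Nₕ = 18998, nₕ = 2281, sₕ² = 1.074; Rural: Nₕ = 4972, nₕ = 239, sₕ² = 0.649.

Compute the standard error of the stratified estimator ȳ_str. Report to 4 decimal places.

Var(ȳ_str) = Σₕ Wₕ²(1 − fₕ)sₕ²/nₕ with Wₕ = Nₕ/N, N = 23970.
Urban: Wₕ = 0.79257405; term = 0.79257405²·(1 − 0.12006527)·1.074/2281 = 2.6026104 × 10^-4.
Rural: Wₕ = 0.20742595; term = 0.20742595²·(1 − 0.04806919)·0.649/239 = 1.1121884 × 10^-4.
Sum = 3.7147988 × 10^-4.
SE = √(3.7147988 × 10^-4) = 0.0193.

0.0193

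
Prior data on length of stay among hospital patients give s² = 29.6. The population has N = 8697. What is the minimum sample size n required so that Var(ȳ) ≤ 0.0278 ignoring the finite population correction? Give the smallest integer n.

1065

Without fpc, n₀ = s²/D = 29.6/0.0278 = 1064.7482.
Rounding up, n = 1065.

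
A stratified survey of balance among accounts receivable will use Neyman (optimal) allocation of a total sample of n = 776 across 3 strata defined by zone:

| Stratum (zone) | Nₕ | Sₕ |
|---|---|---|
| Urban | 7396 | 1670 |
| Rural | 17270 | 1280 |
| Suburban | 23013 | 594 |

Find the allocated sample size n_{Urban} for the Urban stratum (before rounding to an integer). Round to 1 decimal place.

199.2

Neyman allocation: nₕ = n·NₕSₕ / Σⱼ NⱼSⱼ.
Σ NⱼSⱼ = 7396·1670 + 17270·1280 + 23013·594 = 4.8126642 × 10^7.
n_{Urban} = 776·7396·1670 / (4.8126642 × 10^7) = 199.2.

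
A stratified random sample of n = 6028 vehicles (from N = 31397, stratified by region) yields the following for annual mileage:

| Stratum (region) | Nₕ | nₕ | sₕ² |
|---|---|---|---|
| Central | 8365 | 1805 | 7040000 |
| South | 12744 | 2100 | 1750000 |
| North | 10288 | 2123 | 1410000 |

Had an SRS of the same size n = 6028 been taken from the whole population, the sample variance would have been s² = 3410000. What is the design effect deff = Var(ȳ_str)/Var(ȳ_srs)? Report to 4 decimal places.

Var(ȳ_str) = Σ Wₕ²(1−fₕ)sₕ²/nₕ with Wₕ = Nₕ/31397:
  Central: (8365/31397)²·(1−1805/8365)·7040000/1805 = 217.11455
  South: (12744/31397)²·(1−2100/12744)·1750000/2100 = 114.67086
  North: (10288/31397)²·(1−2123/10288)·1410000/2123 = 56.595247
  → Var(ȳ_str) = 388.38066.
Var(ȳ_srs) = (1 − 6028/31397)·3410000/6028 = 457.08433.
deff = 388.38066 / 457.08433 = 0.8497.

0.8497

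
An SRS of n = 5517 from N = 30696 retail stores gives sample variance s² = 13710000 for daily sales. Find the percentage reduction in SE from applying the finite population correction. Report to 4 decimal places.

9.4313

f = n/N = 5517/30696 = 0.17973026.
SE_no-fpc = √(s²/n) = 49.850238; SE_fpc = √((1−f)s²/n) = 45.148734.
Ratio = √(1−f) = 0.90568744. Reduction = 100·(1 − 0.90568744) = 9.4313%.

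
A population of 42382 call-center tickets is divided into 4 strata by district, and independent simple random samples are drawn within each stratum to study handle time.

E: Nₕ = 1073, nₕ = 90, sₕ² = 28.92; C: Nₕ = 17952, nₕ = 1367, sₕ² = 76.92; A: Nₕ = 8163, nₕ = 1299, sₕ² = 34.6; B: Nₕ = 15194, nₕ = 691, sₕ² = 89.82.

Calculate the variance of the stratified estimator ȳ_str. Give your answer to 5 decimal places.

Var(ȳ_str) = Σₕ Wₕ²(1 − fₕ)sₕ²/nₕ with Wₕ = Nₕ/N, N = 42382.
E: Wₕ = 0.02531735; term = 0.02531735²·(1 − 0.08387698)·28.92/90 = 1.886888 × 10^-4.
C: Wₕ = 0.42357605; term = 0.42357605²·(1 − 0.07614750)·76.92/1367 = 0.0093268756.
A: Wₕ = 0.19260535; term = 0.19260535²·(1 − 0.15913267)·34.6/1299 = 8.3086626 × 10^-4.
B: Wₕ = 0.35850125; term = 0.35850125²·(1 − 0.04547848)·89.82/691 = 0.015946379.
Sum = 0.02629281.

0.02629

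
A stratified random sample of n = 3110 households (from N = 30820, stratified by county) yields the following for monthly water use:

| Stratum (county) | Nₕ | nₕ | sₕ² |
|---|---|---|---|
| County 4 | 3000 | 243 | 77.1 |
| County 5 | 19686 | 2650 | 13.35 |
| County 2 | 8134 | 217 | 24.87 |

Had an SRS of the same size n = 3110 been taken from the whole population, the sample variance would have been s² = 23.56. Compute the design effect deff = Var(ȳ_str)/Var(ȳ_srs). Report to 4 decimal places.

Var(ȳ_str) = Σ Wₕ²(1−fₕ)sₕ²/nₕ with Wₕ = Nₕ/30820:
  County 4: (3000/30820)²·(1−243/3000)·77.1/243 = 0.0027627453
  County 5: (19686/30820)²·(1−2650/19686)·13.35/2650 = 0.0017786694
  County 2: (8134/30820)²·(1−217/8134)·24.87/217 = 0.007769903
  → Var(ȳ_str) = 0.012311318.
Var(ȳ_srs) = (1 − 3110/30820)·23.56/3110 = 0.006811124.
deff = 0.012311318 / 0.006811124 = 1.8075.

1.8075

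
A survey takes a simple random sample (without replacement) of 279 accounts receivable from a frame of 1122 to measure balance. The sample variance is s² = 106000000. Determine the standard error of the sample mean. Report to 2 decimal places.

Under SRS without replacement, Var(ȳ) = (1 − f)·s²/n with f = n/N = 279/1122 = 0.24866310.
Var(ȳ) = (1 − 0.24866310)·106000000/279 = 0.75133690·379928.32 = 285454.16.
SE(ȳ) = √(285454.16) = 534.28.

534.28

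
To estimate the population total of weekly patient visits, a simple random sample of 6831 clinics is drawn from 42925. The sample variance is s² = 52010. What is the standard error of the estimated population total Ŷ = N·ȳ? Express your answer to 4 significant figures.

108600

Var(Ŷ) = N²·Var(ȳ) = N²·(1 − n/N)·s²/n.
f = 6831/42925 = 0.15913803; Var(ȳ) = 0.84086197·52010/6831 = 6.4021711.
Var(Ŷ) = 42925² · 6.4021711 = 1.1796356 × 10^10.
SE(Ŷ) = √(1.1796356 × 10^10) = 108600.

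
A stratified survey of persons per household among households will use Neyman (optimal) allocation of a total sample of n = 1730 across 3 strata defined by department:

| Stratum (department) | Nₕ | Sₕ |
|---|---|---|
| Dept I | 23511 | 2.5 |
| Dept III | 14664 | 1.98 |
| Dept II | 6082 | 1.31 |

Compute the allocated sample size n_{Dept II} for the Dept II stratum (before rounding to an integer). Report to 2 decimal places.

143.91

Neyman allocation: nₕ = n·NₕSₕ / Σⱼ NⱼSⱼ.
Σ NⱼSⱼ = 23511·2.5 + 14664·1.98 + 6082·1.31 = 95779.64.
n_{Dept II} = 1730·6082·1.31 / 95779.64 = 143.91.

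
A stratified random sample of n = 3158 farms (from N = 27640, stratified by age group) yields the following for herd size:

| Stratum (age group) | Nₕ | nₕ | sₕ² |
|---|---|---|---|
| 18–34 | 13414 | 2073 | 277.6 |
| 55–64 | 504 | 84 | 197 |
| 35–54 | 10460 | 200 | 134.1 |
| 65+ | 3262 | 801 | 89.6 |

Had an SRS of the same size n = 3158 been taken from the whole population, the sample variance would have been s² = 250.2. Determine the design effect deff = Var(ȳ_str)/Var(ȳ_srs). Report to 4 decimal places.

Var(ȳ_str) = Σ Wₕ²(1−fₕ)sₕ²/nₕ with Wₕ = Nₕ/27640:
  18–34: (13414/27640)²·(1−2073/13414)·277.6/2073 = 0.026665746
  55–64: (504/27640)²·(1−84/504)·197/84 = 6.4981643 × 10^-4
  35–54: (10460/27640)²·(1−200/10460)·134.1/200 = 0.094189339
  65+: (3262/27640)²·(1−801/3262)·89.6/801 = 0.0011754252
  → Var(ȳ_str) = 0.12268033.
Var(ȳ_srs) = (1 − 3158/27640)·250.2/3158 = 0.070175261.
deff = 0.12268033 / 0.070175261 = 1.7482.

1.7482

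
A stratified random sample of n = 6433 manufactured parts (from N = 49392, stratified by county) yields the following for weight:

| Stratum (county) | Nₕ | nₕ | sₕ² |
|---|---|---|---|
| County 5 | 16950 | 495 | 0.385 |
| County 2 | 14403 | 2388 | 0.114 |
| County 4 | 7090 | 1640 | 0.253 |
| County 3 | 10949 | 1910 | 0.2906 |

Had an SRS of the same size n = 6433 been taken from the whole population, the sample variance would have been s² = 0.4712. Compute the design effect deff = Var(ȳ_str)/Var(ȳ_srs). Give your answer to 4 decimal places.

Var(ȳ_str) = Σ Wₕ²(1−fₕ)sₕ²/nₕ with Wₕ = Nₕ/49392:
  County 5: (16950/49392)²·(1−495/16950)·0.385/495 = 8.8922138 × 10^-5
  County 2: (14403/49392)²·(1−2388/14403)·0.114/2388 = 3.3863671 × 10^-6
  County 4: (7090/49392)²·(1−1640/7090)·0.253/1640 = 2.4434654 × 10^-6
  County 3: (10949/49392)²·(1−1910/10949)·0.2906/1910 = 6.172255 × 10^-6
  → Var(ȳ_str) = 1.0092423 × 10^-4.
Var(ȳ_srs) = (1 − 6433/49392)·0.4712/6433 = 6.3707312 × 10^-5.
deff = (1.0092423 × 10^-4) / (6.3707312 × 10^-5) = 1.5842.

1.5842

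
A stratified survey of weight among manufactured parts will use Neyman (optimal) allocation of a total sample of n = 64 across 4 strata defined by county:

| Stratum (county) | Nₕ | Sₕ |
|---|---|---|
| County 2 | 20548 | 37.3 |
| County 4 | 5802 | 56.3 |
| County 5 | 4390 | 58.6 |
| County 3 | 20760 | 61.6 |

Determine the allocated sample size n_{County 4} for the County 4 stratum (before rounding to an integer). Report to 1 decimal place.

Neyman allocation: nₕ = n·NₕSₕ / Σⱼ NⱼSⱼ.
Σ NⱼSⱼ = 20548·37.3 + 5802·56.3 + 4390·58.6 + 20760·61.6 = 2.629163 × 10^6.
n_{County 4} = 64·5802·56.3 / (2.629163 × 10^6) = 8.0.

8.0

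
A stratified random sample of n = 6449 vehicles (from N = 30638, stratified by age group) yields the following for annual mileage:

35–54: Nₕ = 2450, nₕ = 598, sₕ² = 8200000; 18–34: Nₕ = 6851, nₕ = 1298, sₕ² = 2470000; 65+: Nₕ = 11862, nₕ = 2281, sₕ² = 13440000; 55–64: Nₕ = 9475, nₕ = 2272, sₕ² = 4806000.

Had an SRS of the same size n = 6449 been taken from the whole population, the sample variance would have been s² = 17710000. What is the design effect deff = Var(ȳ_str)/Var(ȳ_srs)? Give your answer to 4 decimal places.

0.4661

Var(ȳ_str) = Σ Wₕ²(1−fₕ)sₕ²/nₕ with Wₕ = Nₕ/30638:
  35–54: (2450/30638)²·(1−598/2450)·8200000/598 = 66.282505
  18–34: (6851/30638)²·(1−1298/6851)·2470000/1298 = 77.122851
  65+: (11862/30638)²·(1−2281/11862)·13440000/2281 = 713.38163
  55–64: (9475/30638)²·(1−2272/9475)·4806000/2272 = 153.79678
  → Var(ȳ_str) = 1010.5838.
Var(ȳ_srs) = (1 − 6449/30638)·17710000/6449 = 2168.1219.
deff = 1010.5838 / 2168.1219 = 0.4661.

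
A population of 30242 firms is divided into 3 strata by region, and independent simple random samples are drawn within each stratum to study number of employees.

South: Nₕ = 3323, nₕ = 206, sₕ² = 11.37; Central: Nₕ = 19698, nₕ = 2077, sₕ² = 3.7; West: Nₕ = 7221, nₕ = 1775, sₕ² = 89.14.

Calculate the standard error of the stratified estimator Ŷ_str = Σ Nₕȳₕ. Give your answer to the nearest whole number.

1779

Var(Ŷ_str) = Σₕ Nₕ²(1 − fₕ)sₕ²/nₕ.
South: 3323²·(1 − 206/3323)·11.37/206 = 571689.73.
Central: 19698²·(1 − 2077/19698)·3.7/2077 = 618326.57.
West: 7221²·(1 − 1775/7221)·89.14/1775 = 1.9749188 × 10^6.
Sum = 3.1649351 × 10^6.
SE = √(3.1649351 × 10^6) = 1779.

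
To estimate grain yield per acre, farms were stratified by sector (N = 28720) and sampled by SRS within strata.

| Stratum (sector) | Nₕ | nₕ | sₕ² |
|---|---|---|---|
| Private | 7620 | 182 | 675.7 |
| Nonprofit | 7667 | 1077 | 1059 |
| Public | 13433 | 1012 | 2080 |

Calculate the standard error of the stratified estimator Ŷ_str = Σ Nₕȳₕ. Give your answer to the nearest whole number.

Var(Ŷ_str) = Σₕ Nₕ²(1 − fₕ)sₕ²/nₕ.
Private: 7620²·(1 − 182/7620)·675.7/182 = 2.1042323 × 10^8.
Nonprofit: 7667²·(1 − 1077/7667)·1059/1077 = 4.9681092 × 10^7.
Public: 13433²·(1 − 1012/13433)·2080/1012 = 3.4293546 × 10^8.
Sum = 6.0303978 × 10^8.
SE = √(6.0303978 × 10^8) = 24557.

24557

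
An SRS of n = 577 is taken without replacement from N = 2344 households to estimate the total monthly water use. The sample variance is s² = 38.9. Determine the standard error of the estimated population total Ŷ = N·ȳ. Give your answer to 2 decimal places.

Var(Ŷ) = N²·Var(ȳ) = N²·(1 − n/N)·s²/n.
f = 577/2344 = 0.24616041; Var(ȳ) = 0.75383959·38.9/577 = 0.050822115.
Var(Ŷ) = 2344² · 0.050822115 = 279233.78.
SE(Ŷ) = √(279233.78) = 528.43.

528.43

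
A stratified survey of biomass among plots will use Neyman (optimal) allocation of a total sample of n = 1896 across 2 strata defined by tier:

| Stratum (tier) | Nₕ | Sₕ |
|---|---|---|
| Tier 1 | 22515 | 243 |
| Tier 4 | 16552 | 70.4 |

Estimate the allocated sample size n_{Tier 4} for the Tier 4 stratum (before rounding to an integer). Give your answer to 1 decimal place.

332.9

Neyman allocation: nₕ = n·NₕSₕ / Σⱼ NⱼSⱼ.
Σ NⱼSⱼ = 22515·243 + 16552·70.4 = 6.6364058 × 10^6.
n_{Tier 4} = 1896·16552·70.4 / (6.6364058 × 10^6) = 332.9.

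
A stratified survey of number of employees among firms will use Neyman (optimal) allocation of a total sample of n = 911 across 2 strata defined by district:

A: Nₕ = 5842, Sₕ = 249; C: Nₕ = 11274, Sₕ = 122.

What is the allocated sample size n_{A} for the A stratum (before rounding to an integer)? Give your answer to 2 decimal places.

Neyman allocation: nₕ = n·NₕSₕ / Σⱼ NⱼSⱼ.
Σ NⱼSⱼ = 5842·249 + 11274·122 = 2.830086 × 10^6.
n_{A} = 911·5842·249 / (2.830086 × 10^6) = 468.25.

468.25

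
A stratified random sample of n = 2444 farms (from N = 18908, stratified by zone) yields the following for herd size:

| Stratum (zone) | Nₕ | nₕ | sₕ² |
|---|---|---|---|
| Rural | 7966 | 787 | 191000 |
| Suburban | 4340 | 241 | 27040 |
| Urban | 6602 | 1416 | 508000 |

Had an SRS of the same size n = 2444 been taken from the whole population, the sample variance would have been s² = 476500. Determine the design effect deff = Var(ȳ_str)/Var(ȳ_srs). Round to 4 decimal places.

0.4639

Var(ȳ_str) = Σ Wₕ²(1−fₕ)sₕ²/nₕ with Wₕ = Nₕ/18908:
  Rural: (7966/18908)²·(1−787/7966)·191000/787 = 38.821446
  Suburban: (4340/18908)²·(1−241/4340)·27040/241 = 5.5829804
  Urban: (6602/18908)²·(1−1416/6602)·508000/1416 = 34.357164
  → Var(ȳ_str) = 78.76159.
Var(ȳ_srs) = (1 − 2444/18908)·476500/2444 = 169.76629.
deff = 78.76159 / 169.76629 = 0.4639.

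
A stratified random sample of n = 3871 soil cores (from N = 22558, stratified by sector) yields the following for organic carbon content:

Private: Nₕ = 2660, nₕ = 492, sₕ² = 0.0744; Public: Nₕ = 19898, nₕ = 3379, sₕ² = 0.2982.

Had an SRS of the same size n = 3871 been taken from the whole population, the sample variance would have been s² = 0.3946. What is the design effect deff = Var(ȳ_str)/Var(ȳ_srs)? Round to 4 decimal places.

0.6953

Var(ȳ_str) = Σ Wₕ²(1−fₕ)sₕ²/nₕ with Wₕ = Nₕ/22558:
  Private: (2660/22558)²·(1−492/2660)·0.0744/492 = 1.7137504 × 10^-6
  Public: (19898/22558)²·(1−3379/19898)·0.2982/3379 = 5.7004802 × 10^-5
  → Var(ȳ_str) = 5.8718552 × 10^-5.
Var(ȳ_srs) = (1 − 3871/22558)·0.3946/3871 = 8.4444798 × 10^-5.
deff = (5.8718552 × 10^-5) / (8.4444798 × 10^-5) = 0.6953.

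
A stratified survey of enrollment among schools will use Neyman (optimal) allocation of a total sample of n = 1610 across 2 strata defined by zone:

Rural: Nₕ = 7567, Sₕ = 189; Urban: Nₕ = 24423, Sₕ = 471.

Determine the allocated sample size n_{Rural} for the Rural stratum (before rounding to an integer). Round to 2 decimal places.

Neyman allocation: nₕ = n·NₕSₕ / Σⱼ NⱼSⱼ.
Σ NⱼSⱼ = 7567·189 + 24423·471 = 1.2933396 × 10^7.
n_{Rural} = 1610·7567·189 / (1.2933396 × 10^7) = 178.03.

178.03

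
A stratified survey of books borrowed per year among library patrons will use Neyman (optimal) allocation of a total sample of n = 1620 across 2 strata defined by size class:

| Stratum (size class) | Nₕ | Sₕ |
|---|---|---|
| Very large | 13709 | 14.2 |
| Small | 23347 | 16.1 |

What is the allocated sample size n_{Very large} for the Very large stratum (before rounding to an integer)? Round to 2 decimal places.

Neyman allocation: nₕ = n·NₕSₕ / Σⱼ NⱼSⱼ.
Σ NⱼSⱼ = 13709·14.2 + 23347·16.1 = 570554.5.
n_{Very large} = 1620·13709·14.2 / 570554.5 = 552.73.

552.73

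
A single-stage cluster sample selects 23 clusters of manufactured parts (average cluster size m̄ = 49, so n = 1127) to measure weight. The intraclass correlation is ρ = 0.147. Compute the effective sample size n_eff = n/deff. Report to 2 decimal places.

deff = 1 + (49 − 1)·0.147 = 1 + 7.056 = 8.056.
n_eff = 1127 / 8.056 = 139.90.

139.90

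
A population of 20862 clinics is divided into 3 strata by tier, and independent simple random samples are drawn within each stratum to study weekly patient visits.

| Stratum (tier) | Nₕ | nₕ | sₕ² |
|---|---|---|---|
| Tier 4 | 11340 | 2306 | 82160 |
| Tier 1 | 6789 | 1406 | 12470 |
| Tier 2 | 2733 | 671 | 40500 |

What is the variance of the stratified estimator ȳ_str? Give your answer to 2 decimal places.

Var(ȳ_str) = Σₕ Wₕ²(1 − fₕ)sₕ²/nₕ with Wₕ = Nₕ/N, N = 20862.
Tier 4: Wₕ = 0.54357204; term = 0.54357204²·(1 − 0.20335097)·82160/2306 = 8.3865316.
Tier 1: Wₕ = 0.32542422; term = 0.32542422²·(1 − 0.20709972)·12470/1406 = 0.74473101.
Tier 2: Wₕ = 0.13100374; term = 0.13100374²·(1 − 0.24551775)·40500/671 = 0.78153587.
Sum = 9.9127985.

9.91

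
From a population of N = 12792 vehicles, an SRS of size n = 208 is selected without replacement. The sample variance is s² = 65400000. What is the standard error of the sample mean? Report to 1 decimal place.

Under SRS without replacement, Var(ȳ) = (1 − f)·s²/n with f = n/N = 208/12792 = 0.01626016.
Var(ȳ) = (1 − 0.01626016)·65400000/208 = 0.98373984·314423.08 = 309310.51.
SE(ȳ) = √(309310.51) = 556.2.

556.2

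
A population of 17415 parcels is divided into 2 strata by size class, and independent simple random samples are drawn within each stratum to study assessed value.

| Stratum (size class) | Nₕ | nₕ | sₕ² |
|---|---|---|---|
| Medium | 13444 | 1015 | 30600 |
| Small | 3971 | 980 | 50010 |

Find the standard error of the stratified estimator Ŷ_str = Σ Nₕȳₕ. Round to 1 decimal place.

75124.3

Var(Ŷ_str) = Σₕ Nₕ²(1 − fₕ)sₕ²/nₕ.
Medium: 13444²·(1 − 1015/13444)·30600/1015 = 5.0375582 × 10^9.
Small: 3971²·(1 − 980/3971)·50010/980 = 6.061039 × 10^8.
Sum = 5.6436621 × 10^9.
SE = √(5.6436621 × 10^9) = 75124.3.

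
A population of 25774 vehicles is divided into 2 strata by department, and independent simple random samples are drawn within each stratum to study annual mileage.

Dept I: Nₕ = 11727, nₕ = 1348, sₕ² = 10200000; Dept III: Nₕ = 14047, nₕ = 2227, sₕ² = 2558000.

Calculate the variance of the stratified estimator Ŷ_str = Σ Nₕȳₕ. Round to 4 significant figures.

Var(Ŷ_str) = Σₕ Nₕ²(1 − fₕ)sₕ²/nₕ.
Dept I: 11727²·(1 − 1348/11727)·10200000/1348 = 9.2098534 × 10^11.
Dept III: 14047²·(1 − 2227/14047)·2558000/2227 = 1.9071348 × 10^11.
Sum = 1.1116988 × 10^12.

1.112 × 10^12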